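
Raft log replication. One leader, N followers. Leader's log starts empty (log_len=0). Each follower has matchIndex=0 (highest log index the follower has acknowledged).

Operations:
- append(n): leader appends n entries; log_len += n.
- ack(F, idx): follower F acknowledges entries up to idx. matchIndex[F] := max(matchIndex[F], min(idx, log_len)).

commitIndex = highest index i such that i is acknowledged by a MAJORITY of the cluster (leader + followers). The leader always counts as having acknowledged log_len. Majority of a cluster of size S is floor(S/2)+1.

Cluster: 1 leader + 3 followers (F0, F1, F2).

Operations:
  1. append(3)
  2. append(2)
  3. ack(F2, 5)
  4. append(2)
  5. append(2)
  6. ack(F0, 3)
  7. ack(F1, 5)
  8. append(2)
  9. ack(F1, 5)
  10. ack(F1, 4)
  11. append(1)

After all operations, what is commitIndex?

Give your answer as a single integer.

Op 1: append 3 -> log_len=3
Op 2: append 2 -> log_len=5
Op 3: F2 acks idx 5 -> match: F0=0 F1=0 F2=5; commitIndex=0
Op 4: append 2 -> log_len=7
Op 5: append 2 -> log_len=9
Op 6: F0 acks idx 3 -> match: F0=3 F1=0 F2=5; commitIndex=3
Op 7: F1 acks idx 5 -> match: F0=3 F1=5 F2=5; commitIndex=5
Op 8: append 2 -> log_len=11
Op 9: F1 acks idx 5 -> match: F0=3 F1=5 F2=5; commitIndex=5
Op 10: F1 acks idx 4 -> match: F0=3 F1=5 F2=5; commitIndex=5
Op 11: append 1 -> log_len=12

Answer: 5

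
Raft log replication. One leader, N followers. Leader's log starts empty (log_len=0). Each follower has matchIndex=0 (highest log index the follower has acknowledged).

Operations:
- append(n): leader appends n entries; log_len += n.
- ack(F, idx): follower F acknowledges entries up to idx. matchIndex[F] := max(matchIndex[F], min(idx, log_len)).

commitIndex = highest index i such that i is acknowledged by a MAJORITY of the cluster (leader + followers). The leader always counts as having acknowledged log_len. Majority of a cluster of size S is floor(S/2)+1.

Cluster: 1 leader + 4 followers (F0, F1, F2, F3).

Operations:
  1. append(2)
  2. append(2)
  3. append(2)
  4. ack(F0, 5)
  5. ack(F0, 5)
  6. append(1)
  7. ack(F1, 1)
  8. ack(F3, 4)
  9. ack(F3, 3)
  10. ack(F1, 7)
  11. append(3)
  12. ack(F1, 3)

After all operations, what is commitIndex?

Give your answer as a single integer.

Op 1: append 2 -> log_len=2
Op 2: append 2 -> log_len=4
Op 3: append 2 -> log_len=6
Op 4: F0 acks idx 5 -> match: F0=5 F1=0 F2=0 F3=0; commitIndex=0
Op 5: F0 acks idx 5 -> match: F0=5 F1=0 F2=0 F3=0; commitIndex=0
Op 6: append 1 -> log_len=7
Op 7: F1 acks idx 1 -> match: F0=5 F1=1 F2=0 F3=0; commitIndex=1
Op 8: F3 acks idx 4 -> match: F0=5 F1=1 F2=0 F3=4; commitIndex=4
Op 9: F3 acks idx 3 -> match: F0=5 F1=1 F2=0 F3=4; commitIndex=4
Op 10: F1 acks idx 7 -> match: F0=5 F1=7 F2=0 F3=4; commitIndex=5
Op 11: append 3 -> log_len=10
Op 12: F1 acks idx 3 -> match: F0=5 F1=7 F2=0 F3=4; commitIndex=5

Answer: 5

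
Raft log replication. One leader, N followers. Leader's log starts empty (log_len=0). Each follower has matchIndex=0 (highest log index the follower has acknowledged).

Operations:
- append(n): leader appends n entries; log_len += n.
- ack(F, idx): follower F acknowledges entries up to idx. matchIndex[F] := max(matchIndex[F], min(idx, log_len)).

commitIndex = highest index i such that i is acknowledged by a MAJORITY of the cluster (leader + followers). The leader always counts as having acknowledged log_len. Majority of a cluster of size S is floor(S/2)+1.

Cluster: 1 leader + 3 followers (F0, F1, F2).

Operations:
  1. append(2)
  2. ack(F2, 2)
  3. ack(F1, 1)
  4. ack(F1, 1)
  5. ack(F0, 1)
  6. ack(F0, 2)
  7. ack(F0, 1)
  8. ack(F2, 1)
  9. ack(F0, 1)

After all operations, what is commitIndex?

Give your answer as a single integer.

Op 1: append 2 -> log_len=2
Op 2: F2 acks idx 2 -> match: F0=0 F1=0 F2=2; commitIndex=0
Op 3: F1 acks idx 1 -> match: F0=0 F1=1 F2=2; commitIndex=1
Op 4: F1 acks idx 1 -> match: F0=0 F1=1 F2=2; commitIndex=1
Op 5: F0 acks idx 1 -> match: F0=1 F1=1 F2=2; commitIndex=1
Op 6: F0 acks idx 2 -> match: F0=2 F1=1 F2=2; commitIndex=2
Op 7: F0 acks idx 1 -> match: F0=2 F1=1 F2=2; commitIndex=2
Op 8: F2 acks idx 1 -> match: F0=2 F1=1 F2=2; commitIndex=2
Op 9: F0 acks idx 1 -> match: F0=2 F1=1 F2=2; commitIndex=2

Answer: 2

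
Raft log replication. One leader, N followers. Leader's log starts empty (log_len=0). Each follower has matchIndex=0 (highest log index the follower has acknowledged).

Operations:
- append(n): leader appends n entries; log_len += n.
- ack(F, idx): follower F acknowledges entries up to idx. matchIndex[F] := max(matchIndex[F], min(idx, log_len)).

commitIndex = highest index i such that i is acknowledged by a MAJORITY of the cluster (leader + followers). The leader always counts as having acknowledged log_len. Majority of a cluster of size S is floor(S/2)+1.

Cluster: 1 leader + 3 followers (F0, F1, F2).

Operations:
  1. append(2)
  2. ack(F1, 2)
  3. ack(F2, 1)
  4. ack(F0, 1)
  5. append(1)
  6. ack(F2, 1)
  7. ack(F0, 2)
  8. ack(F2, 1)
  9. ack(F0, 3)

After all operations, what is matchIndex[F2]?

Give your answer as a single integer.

Op 1: append 2 -> log_len=2
Op 2: F1 acks idx 2 -> match: F0=0 F1=2 F2=0; commitIndex=0
Op 3: F2 acks idx 1 -> match: F0=0 F1=2 F2=1; commitIndex=1
Op 4: F0 acks idx 1 -> match: F0=1 F1=2 F2=1; commitIndex=1
Op 5: append 1 -> log_len=3
Op 6: F2 acks idx 1 -> match: F0=1 F1=2 F2=1; commitIndex=1
Op 7: F0 acks idx 2 -> match: F0=2 F1=2 F2=1; commitIndex=2
Op 8: F2 acks idx 1 -> match: F0=2 F1=2 F2=1; commitIndex=2
Op 9: F0 acks idx 3 -> match: F0=3 F1=2 F2=1; commitIndex=2

Answer: 1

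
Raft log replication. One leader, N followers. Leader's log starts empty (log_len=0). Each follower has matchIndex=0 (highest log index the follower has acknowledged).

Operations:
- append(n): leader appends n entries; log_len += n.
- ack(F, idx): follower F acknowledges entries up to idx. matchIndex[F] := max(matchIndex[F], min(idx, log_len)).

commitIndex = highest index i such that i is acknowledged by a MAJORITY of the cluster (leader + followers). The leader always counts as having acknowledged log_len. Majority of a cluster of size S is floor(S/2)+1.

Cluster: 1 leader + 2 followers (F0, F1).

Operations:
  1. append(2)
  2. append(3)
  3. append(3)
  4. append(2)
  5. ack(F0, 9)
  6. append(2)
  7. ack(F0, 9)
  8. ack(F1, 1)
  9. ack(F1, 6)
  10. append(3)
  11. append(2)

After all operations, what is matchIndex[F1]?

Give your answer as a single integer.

Op 1: append 2 -> log_len=2
Op 2: append 3 -> log_len=5
Op 3: append 3 -> log_len=8
Op 4: append 2 -> log_len=10
Op 5: F0 acks idx 9 -> match: F0=9 F1=0; commitIndex=9
Op 6: append 2 -> log_len=12
Op 7: F0 acks idx 9 -> match: F0=9 F1=0; commitIndex=9
Op 8: F1 acks idx 1 -> match: F0=9 F1=1; commitIndex=9
Op 9: F1 acks idx 6 -> match: F0=9 F1=6; commitIndex=9
Op 10: append 3 -> log_len=15
Op 11: append 2 -> log_len=17

Answer: 6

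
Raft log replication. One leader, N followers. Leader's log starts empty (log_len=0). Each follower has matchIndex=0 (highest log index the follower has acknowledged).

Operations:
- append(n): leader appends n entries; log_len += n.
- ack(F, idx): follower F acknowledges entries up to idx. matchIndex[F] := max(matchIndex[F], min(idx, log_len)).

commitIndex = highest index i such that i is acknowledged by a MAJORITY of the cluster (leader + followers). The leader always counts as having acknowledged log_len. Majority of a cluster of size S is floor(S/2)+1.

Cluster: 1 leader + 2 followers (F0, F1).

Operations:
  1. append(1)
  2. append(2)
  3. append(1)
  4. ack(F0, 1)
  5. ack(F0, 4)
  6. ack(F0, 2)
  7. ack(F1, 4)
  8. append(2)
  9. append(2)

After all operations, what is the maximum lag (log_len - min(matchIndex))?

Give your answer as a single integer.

Answer: 4

Derivation:
Op 1: append 1 -> log_len=1
Op 2: append 2 -> log_len=3
Op 3: append 1 -> log_len=4
Op 4: F0 acks idx 1 -> match: F0=1 F1=0; commitIndex=1
Op 5: F0 acks idx 4 -> match: F0=4 F1=0; commitIndex=4
Op 6: F0 acks idx 2 -> match: F0=4 F1=0; commitIndex=4
Op 7: F1 acks idx 4 -> match: F0=4 F1=4; commitIndex=4
Op 8: append 2 -> log_len=6
Op 9: append 2 -> log_len=8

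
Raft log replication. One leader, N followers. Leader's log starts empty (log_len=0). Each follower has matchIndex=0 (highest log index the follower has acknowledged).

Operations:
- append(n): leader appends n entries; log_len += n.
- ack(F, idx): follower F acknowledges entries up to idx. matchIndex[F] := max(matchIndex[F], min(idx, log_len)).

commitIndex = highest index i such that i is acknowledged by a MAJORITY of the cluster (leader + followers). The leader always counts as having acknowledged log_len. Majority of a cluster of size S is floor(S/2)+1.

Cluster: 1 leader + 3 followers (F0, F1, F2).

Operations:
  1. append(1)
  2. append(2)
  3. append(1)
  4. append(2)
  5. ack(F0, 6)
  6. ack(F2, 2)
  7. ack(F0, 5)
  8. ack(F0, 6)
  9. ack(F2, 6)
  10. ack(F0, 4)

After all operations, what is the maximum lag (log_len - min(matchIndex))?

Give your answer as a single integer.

Answer: 6

Derivation:
Op 1: append 1 -> log_len=1
Op 2: append 2 -> log_len=3
Op 3: append 1 -> log_len=4
Op 4: append 2 -> log_len=6
Op 5: F0 acks idx 6 -> match: F0=6 F1=0 F2=0; commitIndex=0
Op 6: F2 acks idx 2 -> match: F0=6 F1=0 F2=2; commitIndex=2
Op 7: F0 acks idx 5 -> match: F0=6 F1=0 F2=2; commitIndex=2
Op 8: F0 acks idx 6 -> match: F0=6 F1=0 F2=2; commitIndex=2
Op 9: F2 acks idx 6 -> match: F0=6 F1=0 F2=6; commitIndex=6
Op 10: F0 acks idx 4 -> match: F0=6 F1=0 F2=6; commitIndex=6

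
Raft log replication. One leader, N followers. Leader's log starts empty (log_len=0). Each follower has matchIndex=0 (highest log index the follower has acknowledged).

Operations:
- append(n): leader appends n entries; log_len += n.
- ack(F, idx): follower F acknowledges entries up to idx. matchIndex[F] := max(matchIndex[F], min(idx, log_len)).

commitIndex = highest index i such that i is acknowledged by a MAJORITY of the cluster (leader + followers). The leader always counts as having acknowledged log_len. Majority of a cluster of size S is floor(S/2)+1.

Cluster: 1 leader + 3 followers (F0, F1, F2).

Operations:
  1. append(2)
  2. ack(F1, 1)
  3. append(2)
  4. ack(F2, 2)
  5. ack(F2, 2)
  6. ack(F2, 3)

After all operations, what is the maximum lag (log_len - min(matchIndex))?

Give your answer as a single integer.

Answer: 4

Derivation:
Op 1: append 2 -> log_len=2
Op 2: F1 acks idx 1 -> match: F0=0 F1=1 F2=0; commitIndex=0
Op 3: append 2 -> log_len=4
Op 4: F2 acks idx 2 -> match: F0=0 F1=1 F2=2; commitIndex=1
Op 5: F2 acks idx 2 -> match: F0=0 F1=1 F2=2; commitIndex=1
Op 6: F2 acks idx 3 -> match: F0=0 F1=1 F2=3; commitIndex=1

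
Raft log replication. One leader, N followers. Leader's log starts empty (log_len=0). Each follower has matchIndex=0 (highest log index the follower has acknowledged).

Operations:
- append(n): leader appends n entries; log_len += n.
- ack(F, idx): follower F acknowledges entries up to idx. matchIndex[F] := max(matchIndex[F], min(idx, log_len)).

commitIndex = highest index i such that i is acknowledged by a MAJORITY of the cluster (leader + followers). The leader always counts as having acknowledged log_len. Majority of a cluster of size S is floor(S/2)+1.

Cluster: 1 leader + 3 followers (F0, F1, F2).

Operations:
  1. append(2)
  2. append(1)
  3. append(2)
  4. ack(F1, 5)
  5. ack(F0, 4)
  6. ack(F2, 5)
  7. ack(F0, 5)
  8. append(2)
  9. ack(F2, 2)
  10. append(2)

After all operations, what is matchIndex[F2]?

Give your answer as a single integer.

Op 1: append 2 -> log_len=2
Op 2: append 1 -> log_len=3
Op 3: append 2 -> log_len=5
Op 4: F1 acks idx 5 -> match: F0=0 F1=5 F2=0; commitIndex=0
Op 5: F0 acks idx 4 -> match: F0=4 F1=5 F2=0; commitIndex=4
Op 6: F2 acks idx 5 -> match: F0=4 F1=5 F2=5; commitIndex=5
Op 7: F0 acks idx 5 -> match: F0=5 F1=5 F2=5; commitIndex=5
Op 8: append 2 -> log_len=7
Op 9: F2 acks idx 2 -> match: F0=5 F1=5 F2=5; commitIndex=5
Op 10: append 2 -> log_len=9

Answer: 5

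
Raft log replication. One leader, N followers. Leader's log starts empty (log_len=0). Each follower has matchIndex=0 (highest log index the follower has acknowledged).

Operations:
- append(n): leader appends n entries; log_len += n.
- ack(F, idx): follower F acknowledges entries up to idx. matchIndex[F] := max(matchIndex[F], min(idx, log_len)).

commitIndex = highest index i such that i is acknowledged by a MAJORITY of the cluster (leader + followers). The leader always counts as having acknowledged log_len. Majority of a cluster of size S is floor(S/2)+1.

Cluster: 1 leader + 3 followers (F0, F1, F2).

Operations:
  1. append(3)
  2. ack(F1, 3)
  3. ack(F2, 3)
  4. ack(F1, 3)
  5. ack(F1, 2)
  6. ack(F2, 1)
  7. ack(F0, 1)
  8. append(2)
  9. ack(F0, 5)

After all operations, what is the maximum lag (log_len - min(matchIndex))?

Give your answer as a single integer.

Op 1: append 3 -> log_len=3
Op 2: F1 acks idx 3 -> match: F0=0 F1=3 F2=0; commitIndex=0
Op 3: F2 acks idx 3 -> match: F0=0 F1=3 F2=3; commitIndex=3
Op 4: F1 acks idx 3 -> match: F0=0 F1=3 F2=3; commitIndex=3
Op 5: F1 acks idx 2 -> match: F0=0 F1=3 F2=3; commitIndex=3
Op 6: F2 acks idx 1 -> match: F0=0 F1=3 F2=3; commitIndex=3
Op 7: F0 acks idx 1 -> match: F0=1 F1=3 F2=3; commitIndex=3
Op 8: append 2 -> log_len=5
Op 9: F0 acks idx 5 -> match: F0=5 F1=3 F2=3; commitIndex=3

Answer: 2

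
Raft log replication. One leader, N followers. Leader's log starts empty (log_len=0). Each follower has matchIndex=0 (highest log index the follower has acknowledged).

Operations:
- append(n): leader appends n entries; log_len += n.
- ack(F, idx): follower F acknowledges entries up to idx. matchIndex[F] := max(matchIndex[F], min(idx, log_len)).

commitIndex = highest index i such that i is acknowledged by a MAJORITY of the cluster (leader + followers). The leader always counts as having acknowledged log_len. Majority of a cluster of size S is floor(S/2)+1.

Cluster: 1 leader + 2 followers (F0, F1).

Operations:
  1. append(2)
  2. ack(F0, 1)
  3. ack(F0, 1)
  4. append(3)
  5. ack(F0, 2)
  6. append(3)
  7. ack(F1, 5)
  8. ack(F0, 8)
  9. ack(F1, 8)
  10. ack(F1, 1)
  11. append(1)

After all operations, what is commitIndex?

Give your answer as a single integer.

Answer: 8

Derivation:
Op 1: append 2 -> log_len=2
Op 2: F0 acks idx 1 -> match: F0=1 F1=0; commitIndex=1
Op 3: F0 acks idx 1 -> match: F0=1 F1=0; commitIndex=1
Op 4: append 3 -> log_len=5
Op 5: F0 acks idx 2 -> match: F0=2 F1=0; commitIndex=2
Op 6: append 3 -> log_len=8
Op 7: F1 acks idx 5 -> match: F0=2 F1=5; commitIndex=5
Op 8: F0 acks idx 8 -> match: F0=8 F1=5; commitIndex=8
Op 9: F1 acks idx 8 -> match: F0=8 F1=8; commitIndex=8
Op 10: F1 acks idx 1 -> match: F0=8 F1=8; commitIndex=8
Op 11: append 1 -> log_len=9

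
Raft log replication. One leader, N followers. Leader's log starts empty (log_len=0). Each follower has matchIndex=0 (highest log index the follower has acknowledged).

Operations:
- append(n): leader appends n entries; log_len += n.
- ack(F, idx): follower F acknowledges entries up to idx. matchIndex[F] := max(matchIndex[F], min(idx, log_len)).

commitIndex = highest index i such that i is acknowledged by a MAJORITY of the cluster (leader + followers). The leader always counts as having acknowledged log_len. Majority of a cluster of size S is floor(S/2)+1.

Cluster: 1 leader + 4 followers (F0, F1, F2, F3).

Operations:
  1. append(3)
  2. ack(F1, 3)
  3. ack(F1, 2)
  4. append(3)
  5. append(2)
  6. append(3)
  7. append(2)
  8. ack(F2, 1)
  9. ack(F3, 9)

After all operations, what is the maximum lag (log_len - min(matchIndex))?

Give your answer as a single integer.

Op 1: append 3 -> log_len=3
Op 2: F1 acks idx 3 -> match: F0=0 F1=3 F2=0 F3=0; commitIndex=0
Op 3: F1 acks idx 2 -> match: F0=0 F1=3 F2=0 F3=0; commitIndex=0
Op 4: append 3 -> log_len=6
Op 5: append 2 -> log_len=8
Op 6: append 3 -> log_len=11
Op 7: append 2 -> log_len=13
Op 8: F2 acks idx 1 -> match: F0=0 F1=3 F2=1 F3=0; commitIndex=1
Op 9: F3 acks idx 9 -> match: F0=0 F1=3 F2=1 F3=9; commitIndex=3

Answer: 13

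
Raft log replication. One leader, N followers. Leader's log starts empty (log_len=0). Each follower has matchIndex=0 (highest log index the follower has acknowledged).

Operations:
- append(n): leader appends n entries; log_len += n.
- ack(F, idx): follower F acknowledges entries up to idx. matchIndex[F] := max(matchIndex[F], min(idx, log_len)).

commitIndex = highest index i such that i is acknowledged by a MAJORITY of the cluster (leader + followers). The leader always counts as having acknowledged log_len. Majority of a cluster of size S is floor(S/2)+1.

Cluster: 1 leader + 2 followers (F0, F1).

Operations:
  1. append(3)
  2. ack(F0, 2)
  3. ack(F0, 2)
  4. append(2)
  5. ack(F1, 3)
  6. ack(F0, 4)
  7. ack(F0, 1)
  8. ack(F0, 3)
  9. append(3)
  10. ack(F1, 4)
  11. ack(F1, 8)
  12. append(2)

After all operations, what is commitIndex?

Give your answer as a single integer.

Op 1: append 3 -> log_len=3
Op 2: F0 acks idx 2 -> match: F0=2 F1=0; commitIndex=2
Op 3: F0 acks idx 2 -> match: F0=2 F1=0; commitIndex=2
Op 4: append 2 -> log_len=5
Op 5: F1 acks idx 3 -> match: F0=2 F1=3; commitIndex=3
Op 6: F0 acks idx 4 -> match: F0=4 F1=3; commitIndex=4
Op 7: F0 acks idx 1 -> match: F0=4 F1=3; commitIndex=4
Op 8: F0 acks idx 3 -> match: F0=4 F1=3; commitIndex=4
Op 9: append 3 -> log_len=8
Op 10: F1 acks idx 4 -> match: F0=4 F1=4; commitIndex=4
Op 11: F1 acks idx 8 -> match: F0=4 F1=8; commitIndex=8
Op 12: append 2 -> log_len=10

Answer: 8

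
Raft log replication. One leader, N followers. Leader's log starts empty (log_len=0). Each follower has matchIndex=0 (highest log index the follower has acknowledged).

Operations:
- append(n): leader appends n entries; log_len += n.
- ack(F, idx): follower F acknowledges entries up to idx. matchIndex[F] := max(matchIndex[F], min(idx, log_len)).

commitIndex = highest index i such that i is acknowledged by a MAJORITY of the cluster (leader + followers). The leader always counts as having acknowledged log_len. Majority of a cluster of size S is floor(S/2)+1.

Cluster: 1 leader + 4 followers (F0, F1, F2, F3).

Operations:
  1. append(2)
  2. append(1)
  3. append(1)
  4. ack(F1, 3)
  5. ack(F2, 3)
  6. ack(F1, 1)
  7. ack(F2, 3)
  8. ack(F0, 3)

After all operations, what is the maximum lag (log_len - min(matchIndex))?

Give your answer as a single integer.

Op 1: append 2 -> log_len=2
Op 2: append 1 -> log_len=3
Op 3: append 1 -> log_len=4
Op 4: F1 acks idx 3 -> match: F0=0 F1=3 F2=0 F3=0; commitIndex=0
Op 5: F2 acks idx 3 -> match: F0=0 F1=3 F2=3 F3=0; commitIndex=3
Op 6: F1 acks idx 1 -> match: F0=0 F1=3 F2=3 F3=0; commitIndex=3
Op 7: F2 acks idx 3 -> match: F0=0 F1=3 F2=3 F3=0; commitIndex=3
Op 8: F0 acks idx 3 -> match: F0=3 F1=3 F2=3 F3=0; commitIndex=3

Answer: 4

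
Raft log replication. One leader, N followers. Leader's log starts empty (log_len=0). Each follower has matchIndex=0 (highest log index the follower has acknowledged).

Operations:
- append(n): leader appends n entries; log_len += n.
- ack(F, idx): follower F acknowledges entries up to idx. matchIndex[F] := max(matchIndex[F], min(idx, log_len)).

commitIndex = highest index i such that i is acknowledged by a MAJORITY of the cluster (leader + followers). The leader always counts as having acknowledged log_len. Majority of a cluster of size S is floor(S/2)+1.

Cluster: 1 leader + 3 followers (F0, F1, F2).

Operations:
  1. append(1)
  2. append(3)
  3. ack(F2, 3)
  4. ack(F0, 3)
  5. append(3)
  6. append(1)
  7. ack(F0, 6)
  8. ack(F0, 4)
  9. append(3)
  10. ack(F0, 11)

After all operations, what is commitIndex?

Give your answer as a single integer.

Op 1: append 1 -> log_len=1
Op 2: append 3 -> log_len=4
Op 3: F2 acks idx 3 -> match: F0=0 F1=0 F2=3; commitIndex=0
Op 4: F0 acks idx 3 -> match: F0=3 F1=0 F2=3; commitIndex=3
Op 5: append 3 -> log_len=7
Op 6: append 1 -> log_len=8
Op 7: F0 acks idx 6 -> match: F0=6 F1=0 F2=3; commitIndex=3
Op 8: F0 acks idx 4 -> match: F0=6 F1=0 F2=3; commitIndex=3
Op 9: append 3 -> log_len=11
Op 10: F0 acks idx 11 -> match: F0=11 F1=0 F2=3; commitIndex=3

Answer: 3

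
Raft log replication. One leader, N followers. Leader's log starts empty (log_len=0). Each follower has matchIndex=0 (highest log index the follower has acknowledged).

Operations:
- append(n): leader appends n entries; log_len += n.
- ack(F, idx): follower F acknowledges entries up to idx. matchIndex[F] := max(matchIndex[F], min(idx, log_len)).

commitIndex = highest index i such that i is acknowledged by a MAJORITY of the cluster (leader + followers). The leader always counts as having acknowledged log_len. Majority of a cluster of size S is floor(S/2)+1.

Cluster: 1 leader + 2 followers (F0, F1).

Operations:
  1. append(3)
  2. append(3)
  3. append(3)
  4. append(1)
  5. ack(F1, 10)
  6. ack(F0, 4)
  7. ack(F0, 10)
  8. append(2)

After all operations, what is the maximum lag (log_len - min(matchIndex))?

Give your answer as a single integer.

Op 1: append 3 -> log_len=3
Op 2: append 3 -> log_len=6
Op 3: append 3 -> log_len=9
Op 4: append 1 -> log_len=10
Op 5: F1 acks idx 10 -> match: F0=0 F1=10; commitIndex=10
Op 6: F0 acks idx 4 -> match: F0=4 F1=10; commitIndex=10
Op 7: F0 acks idx 10 -> match: F0=10 F1=10; commitIndex=10
Op 8: append 2 -> log_len=12

Answer: 2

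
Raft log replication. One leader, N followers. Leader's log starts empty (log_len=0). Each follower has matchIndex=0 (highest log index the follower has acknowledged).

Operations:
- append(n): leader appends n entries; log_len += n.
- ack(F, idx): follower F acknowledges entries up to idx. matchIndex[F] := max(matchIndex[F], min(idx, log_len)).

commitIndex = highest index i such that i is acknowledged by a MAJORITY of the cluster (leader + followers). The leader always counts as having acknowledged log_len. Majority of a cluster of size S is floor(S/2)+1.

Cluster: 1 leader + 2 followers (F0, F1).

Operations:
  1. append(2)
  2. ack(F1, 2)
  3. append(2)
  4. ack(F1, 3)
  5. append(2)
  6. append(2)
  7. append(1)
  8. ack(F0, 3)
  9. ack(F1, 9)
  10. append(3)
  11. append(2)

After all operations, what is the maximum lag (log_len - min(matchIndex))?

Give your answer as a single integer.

Op 1: append 2 -> log_len=2
Op 2: F1 acks idx 2 -> match: F0=0 F1=2; commitIndex=2
Op 3: append 2 -> log_len=4
Op 4: F1 acks idx 3 -> match: F0=0 F1=3; commitIndex=3
Op 5: append 2 -> log_len=6
Op 6: append 2 -> log_len=8
Op 7: append 1 -> log_len=9
Op 8: F0 acks idx 3 -> match: F0=3 F1=3; commitIndex=3
Op 9: F1 acks idx 9 -> match: F0=3 F1=9; commitIndex=9
Op 10: append 3 -> log_len=12
Op 11: append 2 -> log_len=14

Answer: 11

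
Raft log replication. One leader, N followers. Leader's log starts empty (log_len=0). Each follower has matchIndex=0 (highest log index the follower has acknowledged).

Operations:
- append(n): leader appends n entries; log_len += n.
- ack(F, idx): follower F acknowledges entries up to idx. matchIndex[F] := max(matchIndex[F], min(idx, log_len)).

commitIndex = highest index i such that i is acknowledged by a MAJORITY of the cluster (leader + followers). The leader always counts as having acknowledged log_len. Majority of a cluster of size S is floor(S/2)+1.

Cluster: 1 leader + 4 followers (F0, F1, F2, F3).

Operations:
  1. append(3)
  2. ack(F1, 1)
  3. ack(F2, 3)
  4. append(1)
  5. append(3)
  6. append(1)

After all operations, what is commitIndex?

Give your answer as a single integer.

Op 1: append 3 -> log_len=3
Op 2: F1 acks idx 1 -> match: F0=0 F1=1 F2=0 F3=0; commitIndex=0
Op 3: F2 acks idx 3 -> match: F0=0 F1=1 F2=3 F3=0; commitIndex=1
Op 4: append 1 -> log_len=4
Op 5: append 3 -> log_len=7
Op 6: append 1 -> log_len=8

Answer: 1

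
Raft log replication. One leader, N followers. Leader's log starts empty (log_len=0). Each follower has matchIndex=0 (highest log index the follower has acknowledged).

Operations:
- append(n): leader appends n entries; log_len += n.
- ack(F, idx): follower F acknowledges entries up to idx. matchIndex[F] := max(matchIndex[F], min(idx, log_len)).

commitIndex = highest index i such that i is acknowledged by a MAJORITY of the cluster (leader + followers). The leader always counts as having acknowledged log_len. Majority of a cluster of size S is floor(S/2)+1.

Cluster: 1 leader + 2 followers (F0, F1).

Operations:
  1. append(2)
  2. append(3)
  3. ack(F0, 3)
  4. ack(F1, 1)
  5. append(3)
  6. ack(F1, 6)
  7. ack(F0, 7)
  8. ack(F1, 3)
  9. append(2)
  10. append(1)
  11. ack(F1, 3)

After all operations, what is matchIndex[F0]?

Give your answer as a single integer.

Op 1: append 2 -> log_len=2
Op 2: append 3 -> log_len=5
Op 3: F0 acks idx 3 -> match: F0=3 F1=0; commitIndex=3
Op 4: F1 acks idx 1 -> match: F0=3 F1=1; commitIndex=3
Op 5: append 3 -> log_len=8
Op 6: F1 acks idx 6 -> match: F0=3 F1=6; commitIndex=6
Op 7: F0 acks idx 7 -> match: F0=7 F1=6; commitIndex=7
Op 8: F1 acks idx 3 -> match: F0=7 F1=6; commitIndex=7
Op 9: append 2 -> log_len=10
Op 10: append 1 -> log_len=11
Op 11: F1 acks idx 3 -> match: F0=7 F1=6; commitIndex=7

Answer: 7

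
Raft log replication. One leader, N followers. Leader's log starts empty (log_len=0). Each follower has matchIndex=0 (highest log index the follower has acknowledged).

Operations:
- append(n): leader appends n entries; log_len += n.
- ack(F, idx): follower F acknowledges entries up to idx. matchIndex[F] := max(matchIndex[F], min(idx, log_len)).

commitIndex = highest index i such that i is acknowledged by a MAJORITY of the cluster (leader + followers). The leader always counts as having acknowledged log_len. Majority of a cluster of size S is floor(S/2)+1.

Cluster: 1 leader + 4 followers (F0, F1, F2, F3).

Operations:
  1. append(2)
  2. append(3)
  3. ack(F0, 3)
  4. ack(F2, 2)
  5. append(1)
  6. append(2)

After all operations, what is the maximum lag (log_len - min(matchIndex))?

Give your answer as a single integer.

Op 1: append 2 -> log_len=2
Op 2: append 3 -> log_len=5
Op 3: F0 acks idx 3 -> match: F0=3 F1=0 F2=0 F3=0; commitIndex=0
Op 4: F2 acks idx 2 -> match: F0=3 F1=0 F2=2 F3=0; commitIndex=2
Op 5: append 1 -> log_len=6
Op 6: append 2 -> log_len=8

Answer: 8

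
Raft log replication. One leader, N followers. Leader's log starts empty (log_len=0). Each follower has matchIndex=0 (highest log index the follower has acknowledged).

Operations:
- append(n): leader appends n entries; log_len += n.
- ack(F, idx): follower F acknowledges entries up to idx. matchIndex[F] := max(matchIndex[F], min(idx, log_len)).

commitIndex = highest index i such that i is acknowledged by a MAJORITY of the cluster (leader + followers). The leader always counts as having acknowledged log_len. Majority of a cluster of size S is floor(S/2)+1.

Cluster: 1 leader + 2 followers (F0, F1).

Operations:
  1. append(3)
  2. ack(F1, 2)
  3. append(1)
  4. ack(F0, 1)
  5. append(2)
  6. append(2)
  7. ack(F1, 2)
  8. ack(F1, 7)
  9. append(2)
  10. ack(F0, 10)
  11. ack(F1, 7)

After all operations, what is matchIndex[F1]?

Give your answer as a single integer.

Op 1: append 3 -> log_len=3
Op 2: F1 acks idx 2 -> match: F0=0 F1=2; commitIndex=2
Op 3: append 1 -> log_len=4
Op 4: F0 acks idx 1 -> match: F0=1 F1=2; commitIndex=2
Op 5: append 2 -> log_len=6
Op 6: append 2 -> log_len=8
Op 7: F1 acks idx 2 -> match: F0=1 F1=2; commitIndex=2
Op 8: F1 acks idx 7 -> match: F0=1 F1=7; commitIndex=7
Op 9: append 2 -> log_len=10
Op 10: F0 acks idx 10 -> match: F0=10 F1=7; commitIndex=10
Op 11: F1 acks idx 7 -> match: F0=10 F1=7; commitIndex=10

Answer: 7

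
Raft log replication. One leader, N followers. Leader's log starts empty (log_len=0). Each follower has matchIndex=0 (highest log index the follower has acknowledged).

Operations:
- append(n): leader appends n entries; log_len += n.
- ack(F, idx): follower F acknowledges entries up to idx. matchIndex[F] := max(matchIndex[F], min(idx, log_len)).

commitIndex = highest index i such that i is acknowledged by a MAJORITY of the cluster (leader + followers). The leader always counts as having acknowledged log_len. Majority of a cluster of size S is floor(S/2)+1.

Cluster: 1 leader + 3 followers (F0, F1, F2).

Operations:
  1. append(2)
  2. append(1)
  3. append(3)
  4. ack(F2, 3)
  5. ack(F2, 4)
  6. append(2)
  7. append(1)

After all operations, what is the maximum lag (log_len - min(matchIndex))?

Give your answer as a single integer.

Answer: 9

Derivation:
Op 1: append 2 -> log_len=2
Op 2: append 1 -> log_len=3
Op 3: append 3 -> log_len=6
Op 4: F2 acks idx 3 -> match: F0=0 F1=0 F2=3; commitIndex=0
Op 5: F2 acks idx 4 -> match: F0=0 F1=0 F2=4; commitIndex=0
Op 6: append 2 -> log_len=8
Op 7: append 1 -> log_len=9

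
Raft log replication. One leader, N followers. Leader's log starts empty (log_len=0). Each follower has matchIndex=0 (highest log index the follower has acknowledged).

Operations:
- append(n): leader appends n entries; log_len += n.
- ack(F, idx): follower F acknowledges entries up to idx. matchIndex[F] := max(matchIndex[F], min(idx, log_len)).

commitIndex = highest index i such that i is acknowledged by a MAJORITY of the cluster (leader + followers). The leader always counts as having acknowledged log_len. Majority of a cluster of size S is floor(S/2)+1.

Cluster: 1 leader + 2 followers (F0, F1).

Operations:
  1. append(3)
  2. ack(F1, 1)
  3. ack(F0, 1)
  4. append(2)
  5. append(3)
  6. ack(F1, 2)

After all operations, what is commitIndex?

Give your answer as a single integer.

Op 1: append 3 -> log_len=3
Op 2: F1 acks idx 1 -> match: F0=0 F1=1; commitIndex=1
Op 3: F0 acks idx 1 -> match: F0=1 F1=1; commitIndex=1
Op 4: append 2 -> log_len=5
Op 5: append 3 -> log_len=8
Op 6: F1 acks idx 2 -> match: F0=1 F1=2; commitIndex=2

Answer: 2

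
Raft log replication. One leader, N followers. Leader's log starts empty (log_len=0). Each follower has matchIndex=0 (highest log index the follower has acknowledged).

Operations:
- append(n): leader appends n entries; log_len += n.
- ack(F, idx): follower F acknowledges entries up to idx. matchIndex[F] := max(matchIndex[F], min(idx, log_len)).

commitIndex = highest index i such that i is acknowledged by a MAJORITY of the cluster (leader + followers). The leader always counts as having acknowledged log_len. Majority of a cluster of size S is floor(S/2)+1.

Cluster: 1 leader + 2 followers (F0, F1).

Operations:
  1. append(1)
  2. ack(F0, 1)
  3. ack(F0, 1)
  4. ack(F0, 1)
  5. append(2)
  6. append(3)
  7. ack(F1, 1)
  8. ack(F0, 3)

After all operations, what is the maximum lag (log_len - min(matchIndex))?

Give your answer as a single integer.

Answer: 5

Derivation:
Op 1: append 1 -> log_len=1
Op 2: F0 acks idx 1 -> match: F0=1 F1=0; commitIndex=1
Op 3: F0 acks idx 1 -> match: F0=1 F1=0; commitIndex=1
Op 4: F0 acks idx 1 -> match: F0=1 F1=0; commitIndex=1
Op 5: append 2 -> log_len=3
Op 6: append 3 -> log_len=6
Op 7: F1 acks idx 1 -> match: F0=1 F1=1; commitIndex=1
Op 8: F0 acks idx 3 -> match: F0=3 F1=1; commitIndex=3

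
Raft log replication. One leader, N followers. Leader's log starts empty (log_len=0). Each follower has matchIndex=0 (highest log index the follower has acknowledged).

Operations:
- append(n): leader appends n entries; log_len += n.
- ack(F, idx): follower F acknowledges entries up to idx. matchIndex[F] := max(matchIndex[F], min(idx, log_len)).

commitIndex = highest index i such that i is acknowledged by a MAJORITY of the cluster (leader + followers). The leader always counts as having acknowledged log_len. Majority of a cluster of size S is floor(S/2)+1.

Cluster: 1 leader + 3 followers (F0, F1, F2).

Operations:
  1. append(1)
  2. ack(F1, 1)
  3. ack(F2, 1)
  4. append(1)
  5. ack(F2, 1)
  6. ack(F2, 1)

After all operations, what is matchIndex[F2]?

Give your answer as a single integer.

Op 1: append 1 -> log_len=1
Op 2: F1 acks idx 1 -> match: F0=0 F1=1 F2=0; commitIndex=0
Op 3: F2 acks idx 1 -> match: F0=0 F1=1 F2=1; commitIndex=1
Op 4: append 1 -> log_len=2
Op 5: F2 acks idx 1 -> match: F0=0 F1=1 F2=1; commitIndex=1
Op 6: F2 acks idx 1 -> match: F0=0 F1=1 F2=1; commitIndex=1

Answer: 1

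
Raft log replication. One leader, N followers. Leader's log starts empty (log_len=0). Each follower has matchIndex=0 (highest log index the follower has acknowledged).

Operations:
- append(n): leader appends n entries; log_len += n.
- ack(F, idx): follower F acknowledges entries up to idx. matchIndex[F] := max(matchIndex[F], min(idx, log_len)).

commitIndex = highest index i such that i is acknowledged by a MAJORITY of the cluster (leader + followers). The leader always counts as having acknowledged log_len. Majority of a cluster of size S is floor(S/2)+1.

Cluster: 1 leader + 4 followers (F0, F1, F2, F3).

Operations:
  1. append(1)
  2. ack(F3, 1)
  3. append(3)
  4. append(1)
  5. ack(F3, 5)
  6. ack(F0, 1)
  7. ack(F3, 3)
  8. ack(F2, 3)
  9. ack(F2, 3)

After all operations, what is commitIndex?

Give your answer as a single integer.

Answer: 3

Derivation:
Op 1: append 1 -> log_len=1
Op 2: F3 acks idx 1 -> match: F0=0 F1=0 F2=0 F3=1; commitIndex=0
Op 3: append 3 -> log_len=4
Op 4: append 1 -> log_len=5
Op 5: F3 acks idx 5 -> match: F0=0 F1=0 F2=0 F3=5; commitIndex=0
Op 6: F0 acks idx 1 -> match: F0=1 F1=0 F2=0 F3=5; commitIndex=1
Op 7: F3 acks idx 3 -> match: F0=1 F1=0 F2=0 F3=5; commitIndex=1
Op 8: F2 acks idx 3 -> match: F0=1 F1=0 F2=3 F3=5; commitIndex=3
Op 9: F2 acks idx 3 -> match: F0=1 F1=0 F2=3 F3=5; commitIndex=3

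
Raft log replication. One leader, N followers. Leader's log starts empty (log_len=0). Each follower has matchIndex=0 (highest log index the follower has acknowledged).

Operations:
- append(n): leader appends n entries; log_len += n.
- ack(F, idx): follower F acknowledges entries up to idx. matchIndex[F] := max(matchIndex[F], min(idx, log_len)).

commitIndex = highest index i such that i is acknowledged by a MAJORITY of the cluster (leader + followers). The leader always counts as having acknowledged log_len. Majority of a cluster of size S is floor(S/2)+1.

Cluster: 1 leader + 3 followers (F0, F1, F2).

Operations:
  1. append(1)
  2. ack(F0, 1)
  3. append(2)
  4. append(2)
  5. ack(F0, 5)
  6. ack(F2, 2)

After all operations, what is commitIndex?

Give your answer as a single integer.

Answer: 2

Derivation:
Op 1: append 1 -> log_len=1
Op 2: F0 acks idx 1 -> match: F0=1 F1=0 F2=0; commitIndex=0
Op 3: append 2 -> log_len=3
Op 4: append 2 -> log_len=5
Op 5: F0 acks idx 5 -> match: F0=5 F1=0 F2=0; commitIndex=0
Op 6: F2 acks idx 2 -> match: F0=5 F1=0 F2=2; commitIndex=2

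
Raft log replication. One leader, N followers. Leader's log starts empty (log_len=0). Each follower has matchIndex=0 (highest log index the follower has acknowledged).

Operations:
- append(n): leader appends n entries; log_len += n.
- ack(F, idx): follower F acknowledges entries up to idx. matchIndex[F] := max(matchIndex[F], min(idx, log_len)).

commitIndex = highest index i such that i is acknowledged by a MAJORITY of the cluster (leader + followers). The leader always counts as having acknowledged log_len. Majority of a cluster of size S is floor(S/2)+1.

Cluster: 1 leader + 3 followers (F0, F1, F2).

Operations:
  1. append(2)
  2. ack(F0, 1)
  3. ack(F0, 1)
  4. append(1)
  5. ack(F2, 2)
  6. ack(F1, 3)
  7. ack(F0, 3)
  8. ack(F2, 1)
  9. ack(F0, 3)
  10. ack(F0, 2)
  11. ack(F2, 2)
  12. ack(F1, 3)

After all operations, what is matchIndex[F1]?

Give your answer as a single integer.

Op 1: append 2 -> log_len=2
Op 2: F0 acks idx 1 -> match: F0=1 F1=0 F2=0; commitIndex=0
Op 3: F0 acks idx 1 -> match: F0=1 F1=0 F2=0; commitIndex=0
Op 4: append 1 -> log_len=3
Op 5: F2 acks idx 2 -> match: F0=1 F1=0 F2=2; commitIndex=1
Op 6: F1 acks idx 3 -> match: F0=1 F1=3 F2=2; commitIndex=2
Op 7: F0 acks idx 3 -> match: F0=3 F1=3 F2=2; commitIndex=3
Op 8: F2 acks idx 1 -> match: F0=3 F1=3 F2=2; commitIndex=3
Op 9: F0 acks idx 3 -> match: F0=3 F1=3 F2=2; commitIndex=3
Op 10: F0 acks idx 2 -> match: F0=3 F1=3 F2=2; commitIndex=3
Op 11: F2 acks idx 2 -> match: F0=3 F1=3 F2=2; commitIndex=3
Op 12: F1 acks idx 3 -> match: F0=3 F1=3 F2=2; commitIndex=3

Answer: 3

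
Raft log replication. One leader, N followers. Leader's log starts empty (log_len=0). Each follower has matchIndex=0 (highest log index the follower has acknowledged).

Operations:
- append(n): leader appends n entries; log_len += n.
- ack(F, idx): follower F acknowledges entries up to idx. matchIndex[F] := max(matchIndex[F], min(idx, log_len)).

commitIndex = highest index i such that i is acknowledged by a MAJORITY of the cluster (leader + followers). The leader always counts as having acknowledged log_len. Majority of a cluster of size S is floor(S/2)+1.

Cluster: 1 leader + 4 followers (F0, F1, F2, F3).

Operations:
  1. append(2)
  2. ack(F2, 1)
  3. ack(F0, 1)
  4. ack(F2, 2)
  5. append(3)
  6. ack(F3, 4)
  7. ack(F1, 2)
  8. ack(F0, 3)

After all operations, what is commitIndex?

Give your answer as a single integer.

Answer: 3

Derivation:
Op 1: append 2 -> log_len=2
Op 2: F2 acks idx 1 -> match: F0=0 F1=0 F2=1 F3=0; commitIndex=0
Op 3: F0 acks idx 1 -> match: F0=1 F1=0 F2=1 F3=0; commitIndex=1
Op 4: F2 acks idx 2 -> match: F0=1 F1=0 F2=2 F3=0; commitIndex=1
Op 5: append 3 -> log_len=5
Op 6: F3 acks idx 4 -> match: F0=1 F1=0 F2=2 F3=4; commitIndex=2
Op 7: F1 acks idx 2 -> match: F0=1 F1=2 F2=2 F3=4; commitIndex=2
Op 8: F0 acks idx 3 -> match: F0=3 F1=2 F2=2 F3=4; commitIndex=3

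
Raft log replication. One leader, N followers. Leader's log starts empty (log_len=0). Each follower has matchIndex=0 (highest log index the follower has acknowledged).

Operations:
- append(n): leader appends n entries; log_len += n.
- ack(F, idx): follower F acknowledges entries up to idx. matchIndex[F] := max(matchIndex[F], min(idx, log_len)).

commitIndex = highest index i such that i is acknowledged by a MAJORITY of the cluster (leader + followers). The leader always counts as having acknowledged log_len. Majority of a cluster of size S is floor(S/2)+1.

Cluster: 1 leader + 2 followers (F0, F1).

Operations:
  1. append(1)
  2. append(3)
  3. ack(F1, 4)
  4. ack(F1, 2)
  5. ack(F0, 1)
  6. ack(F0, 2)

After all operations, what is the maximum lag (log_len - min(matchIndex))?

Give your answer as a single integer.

Answer: 2

Derivation:
Op 1: append 1 -> log_len=1
Op 2: append 3 -> log_len=4
Op 3: F1 acks idx 4 -> match: F0=0 F1=4; commitIndex=4
Op 4: F1 acks idx 2 -> match: F0=0 F1=4; commitIndex=4
Op 5: F0 acks idx 1 -> match: F0=1 F1=4; commitIndex=4
Op 6: F0 acks idx 2 -> match: F0=2 F1=4; commitIndex=4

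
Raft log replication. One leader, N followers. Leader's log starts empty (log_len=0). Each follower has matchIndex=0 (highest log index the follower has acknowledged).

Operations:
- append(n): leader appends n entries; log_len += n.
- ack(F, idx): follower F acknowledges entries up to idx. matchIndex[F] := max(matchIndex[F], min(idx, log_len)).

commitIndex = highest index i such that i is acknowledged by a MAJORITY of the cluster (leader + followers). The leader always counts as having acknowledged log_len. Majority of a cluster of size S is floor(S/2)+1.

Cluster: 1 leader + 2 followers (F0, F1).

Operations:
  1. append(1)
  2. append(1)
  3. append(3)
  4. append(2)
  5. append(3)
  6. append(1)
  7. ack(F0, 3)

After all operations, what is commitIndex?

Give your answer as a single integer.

Answer: 3

Derivation:
Op 1: append 1 -> log_len=1
Op 2: append 1 -> log_len=2
Op 3: append 3 -> log_len=5
Op 4: append 2 -> log_len=7
Op 5: append 3 -> log_len=10
Op 6: append 1 -> log_len=11
Op 7: F0 acks idx 3 -> match: F0=3 F1=0; commitIndex=3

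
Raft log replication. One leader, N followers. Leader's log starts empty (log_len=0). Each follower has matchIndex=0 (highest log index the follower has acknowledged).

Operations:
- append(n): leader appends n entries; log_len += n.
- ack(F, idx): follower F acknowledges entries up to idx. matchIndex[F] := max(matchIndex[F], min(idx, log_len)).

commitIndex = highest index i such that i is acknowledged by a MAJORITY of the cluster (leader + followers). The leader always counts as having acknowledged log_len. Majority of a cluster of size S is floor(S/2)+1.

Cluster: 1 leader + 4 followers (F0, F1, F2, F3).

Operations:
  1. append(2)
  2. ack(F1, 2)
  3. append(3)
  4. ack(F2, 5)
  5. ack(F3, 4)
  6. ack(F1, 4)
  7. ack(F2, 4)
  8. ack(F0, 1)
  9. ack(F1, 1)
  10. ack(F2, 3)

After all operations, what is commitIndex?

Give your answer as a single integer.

Answer: 4

Derivation:
Op 1: append 2 -> log_len=2
Op 2: F1 acks idx 2 -> match: F0=0 F1=2 F2=0 F3=0; commitIndex=0
Op 3: append 3 -> log_len=5
Op 4: F2 acks idx 5 -> match: F0=0 F1=2 F2=5 F3=0; commitIndex=2
Op 5: F3 acks idx 4 -> match: F0=0 F1=2 F2=5 F3=4; commitIndex=4
Op 6: F1 acks idx 4 -> match: F0=0 F1=4 F2=5 F3=4; commitIndex=4
Op 7: F2 acks idx 4 -> match: F0=0 F1=4 F2=5 F3=4; commitIndex=4
Op 8: F0 acks idx 1 -> match: F0=1 F1=4 F2=5 F3=4; commitIndex=4
Op 9: F1 acks idx 1 -> match: F0=1 F1=4 F2=5 F3=4; commitIndex=4
Op 10: F2 acks idx 3 -> match: F0=1 F1=4 F2=5 F3=4; commitIndex=4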